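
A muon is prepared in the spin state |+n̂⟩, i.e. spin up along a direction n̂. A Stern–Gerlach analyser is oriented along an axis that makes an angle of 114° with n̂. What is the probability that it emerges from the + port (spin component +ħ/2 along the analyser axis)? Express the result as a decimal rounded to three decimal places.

For spin-½, the probability of finding spin-up along an axis at angle θ to the initial spin direction is cos²(θ/2); spin-down is sin²(θ/2).
θ = 114°, so P = cos²(57°) ≈ 0.297.

0.297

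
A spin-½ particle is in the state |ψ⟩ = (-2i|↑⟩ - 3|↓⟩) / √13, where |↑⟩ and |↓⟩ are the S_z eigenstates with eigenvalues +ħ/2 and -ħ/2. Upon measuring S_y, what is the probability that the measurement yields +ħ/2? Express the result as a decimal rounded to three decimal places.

|+y⟩ = (|↑⟩ + i|↓⟩)/√2, so ⟨+y|ψ⟩ = (i) / (√2·√13).
P = |i|² / 26 = 1/26.

0.038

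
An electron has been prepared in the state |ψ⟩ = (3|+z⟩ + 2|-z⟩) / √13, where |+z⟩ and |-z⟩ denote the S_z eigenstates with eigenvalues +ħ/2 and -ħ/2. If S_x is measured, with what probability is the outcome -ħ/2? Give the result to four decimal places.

0.0385

|-x⟩ = (|+z⟩ - |-z⟩)/√2, so ⟨-x|ψ⟩ = (1) / (√2·√13).
P = |1|² / 26 = 1/26.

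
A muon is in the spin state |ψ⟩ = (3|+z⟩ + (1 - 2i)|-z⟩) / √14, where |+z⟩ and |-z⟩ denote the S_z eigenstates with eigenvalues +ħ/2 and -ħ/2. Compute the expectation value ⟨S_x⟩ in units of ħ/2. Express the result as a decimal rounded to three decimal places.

⟨σ_x⟩ = 2 Re(a* b)/(|a|²+|b|²) with a = 3, b = (1 - 2i).
a* b = (3 - 6i), so ⟨σ_x⟩ = 6/14.
⟨S_x⟩ = (ħ/2)·⟨σ_x⟩.

0.429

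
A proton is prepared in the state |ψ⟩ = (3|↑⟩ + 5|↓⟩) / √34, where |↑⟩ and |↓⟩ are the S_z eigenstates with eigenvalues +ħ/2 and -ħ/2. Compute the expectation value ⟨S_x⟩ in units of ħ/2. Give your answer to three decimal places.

⟨σ_x⟩ = 2 Re(a* b)/(|a|²+|b|²) with a = 3, b = 5.
a* b = 15, so ⟨σ_x⟩ = 30/34.
⟨S_x⟩ = (ħ/2)·⟨σ_x⟩.

0.882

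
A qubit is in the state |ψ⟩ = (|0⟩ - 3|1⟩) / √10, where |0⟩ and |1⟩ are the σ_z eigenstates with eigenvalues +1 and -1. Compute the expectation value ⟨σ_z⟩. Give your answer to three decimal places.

-0.800

⟨σ_z⟩ = |a|² - |b|² divided by |a|²+|b|², with a, b the |0⟩, |1⟩ amplitudes.
= (1 - 9)/10 = -8/10.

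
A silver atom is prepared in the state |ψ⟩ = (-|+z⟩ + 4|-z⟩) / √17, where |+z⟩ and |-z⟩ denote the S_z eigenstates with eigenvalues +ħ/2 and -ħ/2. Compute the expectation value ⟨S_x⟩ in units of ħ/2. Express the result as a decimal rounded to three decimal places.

-0.471

⟨σ_x⟩ = 2 Re(a* b)/(|a|²+|b|²) with a = -1, b = 4.
a* b = -4, so ⟨σ_x⟩ = -8/17.
⟨S_x⟩ = (ħ/2)·⟨σ_x⟩.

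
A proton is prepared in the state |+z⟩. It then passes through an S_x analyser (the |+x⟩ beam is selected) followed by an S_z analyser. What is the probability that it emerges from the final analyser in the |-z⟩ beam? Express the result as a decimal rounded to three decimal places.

0.250

First analyser (S_x): from |+z⟩, P(|+x⟩) = 1/2.
After stage 1 the state is |+x⟩; P(|-z⟩) = |⟨-z|+x⟩|² = 1/2.
Joint probability = 1/2 × 1/2 = 0.250.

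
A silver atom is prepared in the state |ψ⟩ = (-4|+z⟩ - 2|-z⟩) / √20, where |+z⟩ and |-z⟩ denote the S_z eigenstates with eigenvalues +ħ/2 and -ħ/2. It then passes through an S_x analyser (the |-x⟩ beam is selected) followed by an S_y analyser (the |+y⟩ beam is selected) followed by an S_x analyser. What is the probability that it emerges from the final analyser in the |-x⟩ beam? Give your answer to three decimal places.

First analyser (S_x): P(|-x⟩) = |⟨-x|ψ⟩|² = 4/40.
After stage 1 the state is |-x⟩; P(|+y⟩) = |⟨+y|-x⟩|² = 1/2.
After stage 2 the state is |+y⟩; P(|-x⟩) = |⟨-x|+y⟩|² = 1/2.
Joint probability = 4/40 × 1/2 × 1/2 = 0.025.

0.025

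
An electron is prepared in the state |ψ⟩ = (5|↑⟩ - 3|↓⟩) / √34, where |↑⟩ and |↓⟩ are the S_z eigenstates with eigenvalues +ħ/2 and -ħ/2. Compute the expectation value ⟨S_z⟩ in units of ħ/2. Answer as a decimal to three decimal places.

⟨σ_z⟩ = |a|² - |b|² divided by |a|²+|b|², with a, b the |↑⟩, |↓⟩ amplitudes.
= (25 - 9)/34 = 16/34.
⟨S_z⟩ = (ħ/2)·⟨σ_z⟩.

0.471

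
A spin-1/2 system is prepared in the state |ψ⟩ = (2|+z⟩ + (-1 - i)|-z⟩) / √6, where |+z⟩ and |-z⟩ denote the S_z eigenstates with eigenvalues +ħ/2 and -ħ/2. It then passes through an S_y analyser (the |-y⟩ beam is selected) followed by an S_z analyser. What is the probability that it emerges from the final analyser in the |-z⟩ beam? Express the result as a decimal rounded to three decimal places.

First analyser (S_y): P(|-y⟩) = |⟨-y|ψ⟩|² = 10/12.
After stage 1 the state is |-y⟩; P(|-z⟩) = |⟨-z|-y⟩|² = 1/2.
Joint probability = 10/12 × 1/2 = 0.417.

0.417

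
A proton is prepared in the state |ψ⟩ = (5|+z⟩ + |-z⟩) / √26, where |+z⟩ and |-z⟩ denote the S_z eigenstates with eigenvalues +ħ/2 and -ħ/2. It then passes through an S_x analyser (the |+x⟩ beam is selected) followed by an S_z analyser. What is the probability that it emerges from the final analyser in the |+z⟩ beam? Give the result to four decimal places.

0.3462

First analyser (S_x): P(|+x⟩) = |⟨+x|ψ⟩|² = 36/52.
After stage 1 the state is |+x⟩; P(|+z⟩) = |⟨+z|+x⟩|² = 1/2.
Joint probability = 36/52 × 1/2 = 0.3462.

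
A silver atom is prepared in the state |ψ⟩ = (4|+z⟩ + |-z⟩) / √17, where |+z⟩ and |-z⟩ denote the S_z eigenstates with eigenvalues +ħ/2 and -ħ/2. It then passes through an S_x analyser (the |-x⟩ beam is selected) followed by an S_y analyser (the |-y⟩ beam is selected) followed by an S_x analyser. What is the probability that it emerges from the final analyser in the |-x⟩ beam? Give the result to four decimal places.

First analyser (S_x): P(|-x⟩) = |⟨-x|ψ⟩|² = 9/34.
After stage 1 the state is |-x⟩; P(|-y⟩) = |⟨-y|-x⟩|² = 1/2.
After stage 2 the state is |-y⟩; P(|-x⟩) = |⟨-x|-y⟩|² = 1/2.
Joint probability = 9/34 × 1/2 × 1/2 = 0.0662.

0.0662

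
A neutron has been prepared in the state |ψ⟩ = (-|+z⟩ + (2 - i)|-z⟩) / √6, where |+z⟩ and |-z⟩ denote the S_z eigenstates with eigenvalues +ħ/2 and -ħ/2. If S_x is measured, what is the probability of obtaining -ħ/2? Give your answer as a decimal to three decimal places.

|-x⟩ = (|+z⟩ - |-z⟩)/√2, so ⟨-x|ψ⟩ = (-3 + i) / (√2·√6).
P = |-3 + i|² / 12 = 10/12.

0.833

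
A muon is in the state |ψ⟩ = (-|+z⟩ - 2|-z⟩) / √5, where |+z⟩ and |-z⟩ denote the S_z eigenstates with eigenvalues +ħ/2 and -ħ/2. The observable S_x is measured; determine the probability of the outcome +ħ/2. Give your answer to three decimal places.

|+x⟩ = (|+z⟩ + |-z⟩)/√2, so ⟨+x|ψ⟩ = (-3) / (√2·√5).
P = |-3|² / 10 = 9/10.

0.900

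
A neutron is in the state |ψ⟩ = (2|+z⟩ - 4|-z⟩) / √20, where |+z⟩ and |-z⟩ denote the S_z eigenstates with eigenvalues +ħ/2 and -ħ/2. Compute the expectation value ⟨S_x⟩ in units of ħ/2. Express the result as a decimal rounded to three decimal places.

-0.800

⟨σ_x⟩ = 2 Re(a* b)/(|a|²+|b|²) with a = 2, b = -4.
a* b = -8, so ⟨σ_x⟩ = -16/20.
⟨S_x⟩ = (ħ/2)·⟨σ_x⟩.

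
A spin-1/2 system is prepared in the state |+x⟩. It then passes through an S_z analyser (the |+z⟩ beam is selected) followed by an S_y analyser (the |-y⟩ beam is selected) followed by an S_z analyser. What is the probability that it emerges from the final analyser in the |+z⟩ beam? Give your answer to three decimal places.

0.125

First analyser (S_z): from |+x⟩, P(|+z⟩) = 1/2.
After stage 1 the state is |+z⟩; P(|-y⟩) = |⟨-y|+z⟩|² = 1/2.
After stage 2 the state is |-y⟩; P(|+z⟩) = |⟨+z|-y⟩|² = 1/2.
Joint probability = 1/2 × 1/2 × 1/2 = 0.125.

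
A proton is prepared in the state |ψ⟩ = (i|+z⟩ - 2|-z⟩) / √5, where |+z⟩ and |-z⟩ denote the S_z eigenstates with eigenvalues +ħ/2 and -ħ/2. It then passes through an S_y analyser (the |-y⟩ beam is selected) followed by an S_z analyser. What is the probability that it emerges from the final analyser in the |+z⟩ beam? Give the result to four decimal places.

0.0500

First analyser (S_y): P(|-y⟩) = |⟨-y|ψ⟩|² = 1/10.
After stage 1 the state is |-y⟩; P(|+z⟩) = |⟨+z|-y⟩|² = 1/2.
Joint probability = 1/10 × 1/2 = 0.0500.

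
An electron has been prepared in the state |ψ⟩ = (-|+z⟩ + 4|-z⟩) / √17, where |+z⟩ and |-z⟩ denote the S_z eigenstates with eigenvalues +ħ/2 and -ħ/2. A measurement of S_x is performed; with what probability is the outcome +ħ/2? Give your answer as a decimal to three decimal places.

|+x⟩ = (|+z⟩ + |-z⟩)/√2, so ⟨+x|ψ⟩ = (3) / (√2·√17).
P = |3|² / 34 = 9/34.

0.265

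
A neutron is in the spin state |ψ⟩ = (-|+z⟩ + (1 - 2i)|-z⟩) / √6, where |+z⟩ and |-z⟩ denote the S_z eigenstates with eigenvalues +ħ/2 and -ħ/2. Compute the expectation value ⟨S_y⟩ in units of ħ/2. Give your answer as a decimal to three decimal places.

0.667

⟨σ_y⟩ = 2 Im(a* b)/(|a|²+|b|²) with a = -1, b = (1 - 2i).
a* b = (-1 + 2i), so ⟨σ_y⟩ = 4/6.
⟨S_y⟩ = (ħ/2)·⟨σ_y⟩.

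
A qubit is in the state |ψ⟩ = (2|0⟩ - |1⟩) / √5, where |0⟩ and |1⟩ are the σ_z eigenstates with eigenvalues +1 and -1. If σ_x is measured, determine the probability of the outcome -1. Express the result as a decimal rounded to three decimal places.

0.900

|-x⟩ = (|0⟩ - |1⟩)/√2, so ⟨-x|ψ⟩ = (3) / (√2·√5).
P = |3|² / 10 = 9/10.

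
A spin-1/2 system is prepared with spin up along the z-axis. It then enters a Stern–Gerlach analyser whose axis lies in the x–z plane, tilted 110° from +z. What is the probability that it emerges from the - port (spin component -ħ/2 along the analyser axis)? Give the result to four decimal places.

For spin-½, the probability of finding spin-up along an axis at angle θ to the initial spin direction is cos²(θ/2); spin-down is sin²(θ/2).
θ = 110°, so P = sin²(55°) ≈ 0.6710.

0.6710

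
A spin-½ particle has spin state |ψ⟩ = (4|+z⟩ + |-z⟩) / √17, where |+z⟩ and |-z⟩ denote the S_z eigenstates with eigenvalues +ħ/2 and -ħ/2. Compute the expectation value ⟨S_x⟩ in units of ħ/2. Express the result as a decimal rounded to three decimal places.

⟨σ_x⟩ = 2 Re(a* b)/(|a|²+|b|²) with a = 4, b = 1.
a* b = 4, so ⟨σ_x⟩ = 8/17.
⟨S_x⟩ = (ħ/2)·⟨σ_x⟩.

0.471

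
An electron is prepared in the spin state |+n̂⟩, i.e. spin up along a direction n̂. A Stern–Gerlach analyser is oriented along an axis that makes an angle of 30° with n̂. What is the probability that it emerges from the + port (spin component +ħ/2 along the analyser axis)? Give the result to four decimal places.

0.9330

For spin-½, the probability of finding spin-up along an axis at angle θ to the initial spin direction is cos²(θ/2); spin-down is sin²(θ/2).
θ = 30°, so P = cos²(15°) ≈ 0.9330.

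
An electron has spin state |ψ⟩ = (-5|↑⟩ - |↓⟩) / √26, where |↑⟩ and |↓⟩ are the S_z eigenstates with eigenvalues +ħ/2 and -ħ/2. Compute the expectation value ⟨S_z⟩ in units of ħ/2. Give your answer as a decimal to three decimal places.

⟨σ_z⟩ = |a|² - |b|² divided by |a|²+|b|², with a, b the |↑⟩, |↓⟩ amplitudes.
= (25 - 1)/26 = 24/26.
⟨S_z⟩ = (ħ/2)·⟨σ_z⟩.

0.923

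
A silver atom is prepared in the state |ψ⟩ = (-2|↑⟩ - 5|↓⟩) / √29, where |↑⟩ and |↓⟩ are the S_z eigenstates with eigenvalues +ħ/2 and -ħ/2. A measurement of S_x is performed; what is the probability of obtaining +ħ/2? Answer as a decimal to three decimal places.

0.845

|+x⟩ = (|↑⟩ + |↓⟩)/√2, so ⟨+x|ψ⟩ = (-7) / (√2·√29).
P = |-7|² / 58 = 49/58.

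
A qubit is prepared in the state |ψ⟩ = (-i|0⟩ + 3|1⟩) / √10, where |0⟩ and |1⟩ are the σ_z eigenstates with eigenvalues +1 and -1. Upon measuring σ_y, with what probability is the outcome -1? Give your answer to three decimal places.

|-y⟩ = (|0⟩ - i|1⟩)/√2, so ⟨-y|ψ⟩ = (2i) / (√2·√10).
P = |2i|² / 20 = 4/20.

0.200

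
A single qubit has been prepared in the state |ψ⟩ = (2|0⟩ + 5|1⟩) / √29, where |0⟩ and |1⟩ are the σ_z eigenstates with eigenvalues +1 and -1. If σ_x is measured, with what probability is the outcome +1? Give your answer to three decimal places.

0.845

|+x⟩ = (|0⟩ + |1⟩)/√2, so ⟨+x|ψ⟩ = (7) / (√2·√29).
P = |7|² / 58 = 49/58.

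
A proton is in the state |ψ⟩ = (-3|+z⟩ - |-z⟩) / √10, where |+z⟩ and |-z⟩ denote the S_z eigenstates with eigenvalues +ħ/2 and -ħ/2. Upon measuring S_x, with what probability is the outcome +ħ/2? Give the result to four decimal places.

|+x⟩ = (|+z⟩ + |-z⟩)/√2, so ⟨+x|ψ⟩ = (-4) / (√2·√10).
P = |-4|² / 20 = 16/20.

0.8000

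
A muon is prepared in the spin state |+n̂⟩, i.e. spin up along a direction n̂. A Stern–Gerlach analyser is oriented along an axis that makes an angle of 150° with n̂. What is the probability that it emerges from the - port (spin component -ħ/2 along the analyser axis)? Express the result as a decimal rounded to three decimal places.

0.933

For spin-½, the probability of finding spin-up along an axis at angle θ to the initial spin direction is cos²(θ/2); spin-down is sin²(θ/2).
θ = 150°, so P = sin²(75°) ≈ 0.933.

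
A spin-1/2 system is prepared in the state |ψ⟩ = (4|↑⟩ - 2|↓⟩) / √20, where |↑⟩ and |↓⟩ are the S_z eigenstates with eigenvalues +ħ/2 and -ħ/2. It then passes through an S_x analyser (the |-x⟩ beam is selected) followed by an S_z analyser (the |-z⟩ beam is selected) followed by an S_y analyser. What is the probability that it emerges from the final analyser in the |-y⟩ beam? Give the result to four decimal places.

0.2250

First analyser (S_x): P(|-x⟩) = |⟨-x|ψ⟩|² = 36/40.
After stage 1 the state is |-x⟩; P(|-z⟩) = |⟨-z|-x⟩|² = 1/2.
After stage 2 the state is |-z⟩; P(|-y⟩) = |⟨-y|-z⟩|² = 1/2.
Joint probability = 36/40 × 1/2 × 1/2 = 0.2250.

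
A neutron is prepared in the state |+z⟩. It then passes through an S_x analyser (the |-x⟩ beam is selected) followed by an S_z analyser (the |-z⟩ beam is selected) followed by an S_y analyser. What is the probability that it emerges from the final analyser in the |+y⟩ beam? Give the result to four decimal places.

First analyser (S_x): from |+z⟩, P(|-x⟩) = 1/2.
After stage 1 the state is |-x⟩; P(|-z⟩) = |⟨-z|-x⟩|² = 1/2.
After stage 2 the state is |-z⟩; P(|+y⟩) = |⟨+y|-z⟩|² = 1/2.
Joint probability = 1/2 × 1/2 × 1/2 = 0.1250.

0.1250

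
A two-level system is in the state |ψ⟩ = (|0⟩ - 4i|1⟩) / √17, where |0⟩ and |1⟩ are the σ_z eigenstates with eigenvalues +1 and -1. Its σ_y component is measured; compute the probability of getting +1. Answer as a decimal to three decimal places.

|+y⟩ = (|0⟩ + i|1⟩)/√2, so ⟨+y|ψ⟩ = (-3) / (√2·√17).
P = |-3|² / 34 = 9/34.

0.265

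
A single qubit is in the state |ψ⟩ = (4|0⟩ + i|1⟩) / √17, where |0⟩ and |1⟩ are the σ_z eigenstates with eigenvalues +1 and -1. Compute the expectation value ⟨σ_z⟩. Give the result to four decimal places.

0.8824

⟨σ_z⟩ = |a|² - |b|² divided by |a|²+|b|², with a, b the |0⟩, |1⟩ amplitudes.
= (16 - 1)/17 = 15/17.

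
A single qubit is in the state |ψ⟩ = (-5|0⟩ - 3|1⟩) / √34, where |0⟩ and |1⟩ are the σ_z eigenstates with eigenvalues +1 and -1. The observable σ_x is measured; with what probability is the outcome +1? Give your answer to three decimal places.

0.941

|+x⟩ = (|0⟩ + |1⟩)/√2, so ⟨+x|ψ⟩ = (-8) / (√2·√34).
P = |-8|² / 68 = 64/68.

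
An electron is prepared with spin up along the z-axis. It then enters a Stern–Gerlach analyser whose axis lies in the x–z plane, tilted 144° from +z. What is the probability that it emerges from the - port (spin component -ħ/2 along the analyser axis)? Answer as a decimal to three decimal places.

For spin-½, the probability of finding spin-up along an axis at angle θ to the initial spin direction is cos²(θ/2); spin-down is sin²(θ/2).
θ = 144°, so P = sin²(72°) ≈ 0.905.

0.905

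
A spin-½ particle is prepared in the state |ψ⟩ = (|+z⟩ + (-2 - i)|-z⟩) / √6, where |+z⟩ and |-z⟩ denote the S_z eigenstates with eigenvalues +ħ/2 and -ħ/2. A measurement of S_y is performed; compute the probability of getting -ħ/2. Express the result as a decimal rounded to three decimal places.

0.667

|-y⟩ = (|+z⟩ - i|-z⟩)/√2, so ⟨-y|ψ⟩ = (2 - 2i) / (√2·√6).
P = |2 - 2i|² / 12 = 8/12.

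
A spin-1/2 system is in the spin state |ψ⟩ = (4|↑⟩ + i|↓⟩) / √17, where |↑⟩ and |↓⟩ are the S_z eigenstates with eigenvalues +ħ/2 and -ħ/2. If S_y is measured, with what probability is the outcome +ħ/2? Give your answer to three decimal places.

|+y⟩ = (|↑⟩ + i|↓⟩)/√2, so ⟨+y|ψ⟩ = (5) / (√2·√17).
P = |5|² / 34 = 25/34.

0.735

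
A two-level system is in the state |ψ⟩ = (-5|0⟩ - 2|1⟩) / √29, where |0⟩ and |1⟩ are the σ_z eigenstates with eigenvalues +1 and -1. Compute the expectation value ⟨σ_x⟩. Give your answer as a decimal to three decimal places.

0.690

⟨σ_x⟩ = 2 Re(a* b)/(|a|²+|b|²) with a = -5, b = -2.
a* b = 10, so ⟨σ_x⟩ = 20/29.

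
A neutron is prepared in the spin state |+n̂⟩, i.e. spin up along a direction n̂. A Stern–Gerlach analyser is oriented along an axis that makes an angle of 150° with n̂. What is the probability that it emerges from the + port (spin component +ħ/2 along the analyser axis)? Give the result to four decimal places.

0.0670

For spin-½, the probability of finding spin-up along an axis at angle θ to the initial spin direction is cos²(θ/2); spin-down is sin²(θ/2).
θ = 150°, so P = cos²(75°) ≈ 0.0670.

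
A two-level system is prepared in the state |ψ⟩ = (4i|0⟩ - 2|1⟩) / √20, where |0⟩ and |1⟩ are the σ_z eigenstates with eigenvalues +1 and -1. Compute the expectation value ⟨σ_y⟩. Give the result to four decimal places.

⟨σ_y⟩ = 2 Im(a* b)/(|a|²+|b|²) with a = 4i, b = -2.
a* b = 8i, so ⟨σ_y⟩ = 16/20.

0.8000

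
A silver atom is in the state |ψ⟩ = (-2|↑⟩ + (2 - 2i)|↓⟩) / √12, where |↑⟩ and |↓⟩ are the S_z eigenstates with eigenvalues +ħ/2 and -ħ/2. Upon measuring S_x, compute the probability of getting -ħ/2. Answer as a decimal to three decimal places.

0.833

|-x⟩ = (|↑⟩ - |↓⟩)/√2, so ⟨-x|ψ⟩ = (-4 + 2i) / (√2·√12).
P = |-4 + 2i|² / 24 = 20/24.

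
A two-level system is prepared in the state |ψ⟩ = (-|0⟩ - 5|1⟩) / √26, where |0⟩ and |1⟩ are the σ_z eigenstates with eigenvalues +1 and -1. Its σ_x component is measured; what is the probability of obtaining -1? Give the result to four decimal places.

|-x⟩ = (|0⟩ - |1⟩)/√2, so ⟨-x|ψ⟩ = (4) / (√2·√26).
P = |4|² / 52 = 16/52.

0.3077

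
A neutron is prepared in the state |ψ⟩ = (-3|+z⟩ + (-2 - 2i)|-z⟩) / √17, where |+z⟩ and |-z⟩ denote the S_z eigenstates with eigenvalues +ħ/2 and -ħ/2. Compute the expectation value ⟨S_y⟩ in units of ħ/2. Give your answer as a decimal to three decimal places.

⟨σ_y⟩ = 2 Im(a* b)/(|a|²+|b|²) with a = -3, b = (-2 - 2i).
a* b = (6 + 6i), so ⟨σ_y⟩ = 12/17.
⟨S_y⟩ = (ħ/2)·⟨σ_y⟩.

0.706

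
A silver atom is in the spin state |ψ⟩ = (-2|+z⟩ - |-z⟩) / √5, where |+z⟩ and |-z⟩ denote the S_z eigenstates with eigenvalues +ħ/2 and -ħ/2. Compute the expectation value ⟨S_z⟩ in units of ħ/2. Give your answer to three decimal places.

⟨σ_z⟩ = |a|² - |b|² divided by |a|²+|b|², with a, b the |+z⟩, |-z⟩ amplitudes.
= (4 - 1)/5 = 3/5.
⟨S_z⟩ = (ħ/2)·⟨σ_z⟩.

0.600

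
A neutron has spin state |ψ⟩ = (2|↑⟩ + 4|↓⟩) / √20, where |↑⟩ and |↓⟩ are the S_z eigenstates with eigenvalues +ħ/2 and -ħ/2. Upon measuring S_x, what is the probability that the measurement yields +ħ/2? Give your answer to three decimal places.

|+x⟩ = (|↑⟩ + |↓⟩)/√2, so ⟨+x|ψ⟩ = (6) / (√2·√20).
P = |6|² / 40 = 36/40.

0.900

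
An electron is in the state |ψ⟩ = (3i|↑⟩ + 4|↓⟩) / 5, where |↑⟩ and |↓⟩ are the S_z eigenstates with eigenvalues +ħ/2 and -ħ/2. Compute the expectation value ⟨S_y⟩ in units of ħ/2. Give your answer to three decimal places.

⟨σ_y⟩ = 2 Im(a* b)/(|a|²+|b|²) with a = 3i, b = 4.
a* b = -12i, so ⟨σ_y⟩ = -24/25.
⟨S_y⟩ = (ħ/2)·⟨σ_y⟩.

-0.960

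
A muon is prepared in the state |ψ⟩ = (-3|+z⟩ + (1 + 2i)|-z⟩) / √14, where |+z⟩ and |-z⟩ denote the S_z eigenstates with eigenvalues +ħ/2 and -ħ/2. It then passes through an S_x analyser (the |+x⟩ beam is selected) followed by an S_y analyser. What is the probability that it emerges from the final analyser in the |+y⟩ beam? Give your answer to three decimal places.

0.143

First analyser (S_x): P(|+x⟩) = |⟨+x|ψ⟩|² = 8/28.
After stage 1 the state is |+x⟩; P(|+y⟩) = |⟨+y|+x⟩|² = 1/2.
Joint probability = 8/28 × 1/2 = 0.143.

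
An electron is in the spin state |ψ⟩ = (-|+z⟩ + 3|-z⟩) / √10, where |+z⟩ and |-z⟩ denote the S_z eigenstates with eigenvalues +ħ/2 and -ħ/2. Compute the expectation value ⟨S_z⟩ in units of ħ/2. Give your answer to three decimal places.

-0.800

⟨σ_z⟩ = |a|² - |b|² divided by |a|²+|b|², with a, b the |+z⟩, |-z⟩ amplitudes.
= (1 - 9)/10 = -8/10.
⟨S_z⟩ = (ħ/2)·⟨σ_z⟩.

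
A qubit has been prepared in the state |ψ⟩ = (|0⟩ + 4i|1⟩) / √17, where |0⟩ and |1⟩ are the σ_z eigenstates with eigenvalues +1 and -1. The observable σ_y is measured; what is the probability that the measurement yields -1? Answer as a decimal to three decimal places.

0.265

|-y⟩ = (|0⟩ - i|1⟩)/√2, so ⟨-y|ψ⟩ = (-3) / (√2·√17).
P = |-3|² / 34 = 9/34.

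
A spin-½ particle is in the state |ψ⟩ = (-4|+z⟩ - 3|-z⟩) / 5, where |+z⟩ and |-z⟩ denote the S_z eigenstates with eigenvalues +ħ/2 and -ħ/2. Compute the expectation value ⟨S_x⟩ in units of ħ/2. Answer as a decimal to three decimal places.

⟨σ_x⟩ = 2 Re(a* b)/(|a|²+|b|²) with a = -4, b = -3.
a* b = 12, so ⟨σ_x⟩ = 24/25.
⟨S_x⟩ = (ħ/2)·⟨σ_x⟩.

0.960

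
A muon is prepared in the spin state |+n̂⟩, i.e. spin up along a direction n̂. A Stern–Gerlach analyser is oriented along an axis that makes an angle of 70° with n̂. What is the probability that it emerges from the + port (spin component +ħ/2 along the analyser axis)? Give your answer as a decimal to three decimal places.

For spin-½, the probability of finding spin-up along an axis at angle θ to the initial spin direction is cos²(θ/2); spin-down is sin²(θ/2).
θ = 70°, so P = cos²(35°) ≈ 0.671.

0.671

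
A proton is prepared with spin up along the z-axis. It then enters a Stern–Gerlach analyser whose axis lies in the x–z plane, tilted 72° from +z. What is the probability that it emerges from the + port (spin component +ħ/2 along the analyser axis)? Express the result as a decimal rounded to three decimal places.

For spin-½, the probability of finding spin-up along an axis at angle θ to the initial spin direction is cos²(θ/2); spin-down is sin²(θ/2).
θ = 72°, so P = cos²(36°) ≈ 0.655.

0.655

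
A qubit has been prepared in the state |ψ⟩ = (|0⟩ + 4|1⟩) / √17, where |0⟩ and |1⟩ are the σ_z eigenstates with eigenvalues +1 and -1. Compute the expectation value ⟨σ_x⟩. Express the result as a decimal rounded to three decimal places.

0.471

⟨σ_x⟩ = 2 Re(a* b)/(|a|²+|b|²) with a = 1, b = 4.
a* b = 4, so ⟨σ_x⟩ = 8/17.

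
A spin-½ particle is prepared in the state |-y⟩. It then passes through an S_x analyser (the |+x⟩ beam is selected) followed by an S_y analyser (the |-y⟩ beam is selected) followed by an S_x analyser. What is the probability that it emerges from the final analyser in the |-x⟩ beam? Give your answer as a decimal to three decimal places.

0.125

First analyser (S_x): from |-y⟩, P(|+x⟩) = 1/2.
After stage 1 the state is |+x⟩; P(|-y⟩) = |⟨-y|+x⟩|² = 1/2.
After stage 2 the state is |-y⟩; P(|-x⟩) = |⟨-x|-y⟩|² = 1/2.
Joint probability = 1/2 × 1/2 × 1/2 = 0.125.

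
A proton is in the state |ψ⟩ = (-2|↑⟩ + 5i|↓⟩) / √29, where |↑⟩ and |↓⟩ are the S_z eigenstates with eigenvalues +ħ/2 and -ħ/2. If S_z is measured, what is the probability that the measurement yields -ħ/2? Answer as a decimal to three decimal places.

0.862

The -ħ/2 outcome corresponds to |↓⟩. Its amplitude in |ψ⟩ is 5i/√29.
P = |5i|² / 29 = 25/29.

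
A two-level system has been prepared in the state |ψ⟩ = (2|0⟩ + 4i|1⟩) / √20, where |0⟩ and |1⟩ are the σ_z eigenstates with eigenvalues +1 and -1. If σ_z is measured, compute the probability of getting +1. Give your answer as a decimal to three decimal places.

The +1 outcome corresponds to |0⟩. Its amplitude in |ψ⟩ is 2/√20.
P = |2|² / 20 = 4/20.

0.200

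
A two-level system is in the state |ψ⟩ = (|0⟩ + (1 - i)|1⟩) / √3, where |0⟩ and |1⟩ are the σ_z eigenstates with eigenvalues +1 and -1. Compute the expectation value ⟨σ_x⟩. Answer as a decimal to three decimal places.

⟨σ_x⟩ = 2 Re(a* b)/(|a|²+|b|²) with a = 1, b = (1 - i).
a* b = (1 - i), so ⟨σ_x⟩ = 2/3.

0.667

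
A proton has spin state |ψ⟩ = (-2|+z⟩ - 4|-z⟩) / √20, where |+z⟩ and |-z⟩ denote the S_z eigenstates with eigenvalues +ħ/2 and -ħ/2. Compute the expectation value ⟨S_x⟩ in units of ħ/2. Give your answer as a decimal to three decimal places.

0.800

⟨σ_x⟩ = 2 Re(a* b)/(|a|²+|b|²) with a = -2, b = -4.
a* b = 8, so ⟨σ_x⟩ = 16/20.
⟨S_x⟩ = (ħ/2)·⟨σ_x⟩.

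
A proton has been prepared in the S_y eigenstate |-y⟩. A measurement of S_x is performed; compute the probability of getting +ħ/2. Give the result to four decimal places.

In the S_z basis, |-y⟩ = (|↑⟩ - i|↓⟩)/√2 and |+x⟩ = (|↑⟩ + |↓⟩)/√2.
|⟨+x|-y⟩|² = 1/2.

0.5000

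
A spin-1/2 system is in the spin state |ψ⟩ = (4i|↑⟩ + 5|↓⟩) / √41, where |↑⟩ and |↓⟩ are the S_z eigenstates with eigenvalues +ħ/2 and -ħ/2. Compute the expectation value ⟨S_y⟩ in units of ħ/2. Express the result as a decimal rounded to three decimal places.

⟨σ_y⟩ = 2 Im(a* b)/(|a|²+|b|²) with a = 4i, b = 5.
a* b = -20i, so ⟨σ_y⟩ = -40/41.
⟨S_y⟩ = (ħ/2)·⟨σ_y⟩.

-0.976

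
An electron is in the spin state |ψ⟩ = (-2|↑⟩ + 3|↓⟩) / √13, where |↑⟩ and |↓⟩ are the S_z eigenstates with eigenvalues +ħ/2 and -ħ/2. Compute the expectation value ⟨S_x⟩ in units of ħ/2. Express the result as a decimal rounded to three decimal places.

⟨σ_x⟩ = 2 Re(a* b)/(|a|²+|b|²) with a = -2, b = 3.
a* b = -6, so ⟨σ_x⟩ = -12/13.
⟨S_x⟩ = (ħ/2)·⟨σ_x⟩.

-0.923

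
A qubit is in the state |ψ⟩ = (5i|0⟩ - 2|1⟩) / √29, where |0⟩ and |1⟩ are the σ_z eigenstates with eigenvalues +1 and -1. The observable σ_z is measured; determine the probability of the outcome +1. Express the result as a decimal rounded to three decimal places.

The +1 outcome corresponds to |0⟩. Its amplitude in |ψ⟩ is 5i/√29.
P = |5i|² / 29 = 25/29.

0.862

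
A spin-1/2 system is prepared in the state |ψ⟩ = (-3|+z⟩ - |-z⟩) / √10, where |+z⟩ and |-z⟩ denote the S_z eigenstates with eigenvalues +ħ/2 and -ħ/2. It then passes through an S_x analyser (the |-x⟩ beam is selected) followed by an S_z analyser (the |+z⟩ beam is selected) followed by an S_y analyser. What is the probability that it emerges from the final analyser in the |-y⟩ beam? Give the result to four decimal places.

First analyser (S_x): P(|-x⟩) = |⟨-x|ψ⟩|² = 4/20.
After stage 1 the state is |-x⟩; P(|+z⟩) = |⟨+z|-x⟩|² = 1/2.
After stage 2 the state is |+z⟩; P(|-y⟩) = |⟨-y|+z⟩|² = 1/2.
Joint probability = 4/20 × 1/2 × 1/2 = 0.0500.

0.0500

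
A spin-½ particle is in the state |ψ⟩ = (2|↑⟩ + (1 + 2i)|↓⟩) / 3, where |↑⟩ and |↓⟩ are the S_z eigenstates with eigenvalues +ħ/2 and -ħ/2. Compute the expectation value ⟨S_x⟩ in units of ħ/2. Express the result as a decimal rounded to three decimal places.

⟨σ_x⟩ = 2 Re(a* b)/(|a|²+|b|²) with a = 2, b = (1 + 2i).
a* b = (2 + 4i), so ⟨σ_x⟩ = 4/9.
⟨S_x⟩ = (ħ/2)·⟨σ_x⟩.

0.444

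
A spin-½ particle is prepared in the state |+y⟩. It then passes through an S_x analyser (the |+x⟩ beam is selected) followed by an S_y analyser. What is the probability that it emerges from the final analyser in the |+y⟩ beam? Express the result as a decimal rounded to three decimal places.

First analyser (S_x): from |+y⟩, P(|+x⟩) = 1/2.
After stage 1 the state is |+x⟩; P(|+y⟩) = |⟨+y|+x⟩|² = 1/2.
Joint probability = 1/2 × 1/2 = 0.250.

0.250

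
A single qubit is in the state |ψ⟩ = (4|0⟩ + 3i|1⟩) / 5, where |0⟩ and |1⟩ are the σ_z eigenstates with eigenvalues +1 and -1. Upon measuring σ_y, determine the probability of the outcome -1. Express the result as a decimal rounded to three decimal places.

0.020

|-y⟩ = (|0⟩ - i|1⟩)/√2, so ⟨-y|ψ⟩ = (1) / (√2·5).
P = |1|² / 50 = 1/50.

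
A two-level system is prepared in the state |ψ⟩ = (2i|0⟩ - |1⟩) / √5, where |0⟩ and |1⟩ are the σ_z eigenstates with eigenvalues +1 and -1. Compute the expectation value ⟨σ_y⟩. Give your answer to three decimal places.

⟨σ_y⟩ = 2 Im(a* b)/(|a|²+|b|²) with a = 2i, b = -1.
a* b = 2i, so ⟨σ_y⟩ = 4/5.

0.800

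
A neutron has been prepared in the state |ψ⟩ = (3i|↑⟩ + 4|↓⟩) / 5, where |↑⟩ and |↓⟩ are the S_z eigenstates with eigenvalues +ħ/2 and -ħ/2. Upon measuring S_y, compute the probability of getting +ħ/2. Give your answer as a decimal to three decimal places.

0.020

|+y⟩ = (|↑⟩ + i|↓⟩)/√2, so ⟨+y|ψ⟩ = (-i) / (√2·5).
P = |-i|² / 50 = 1/50.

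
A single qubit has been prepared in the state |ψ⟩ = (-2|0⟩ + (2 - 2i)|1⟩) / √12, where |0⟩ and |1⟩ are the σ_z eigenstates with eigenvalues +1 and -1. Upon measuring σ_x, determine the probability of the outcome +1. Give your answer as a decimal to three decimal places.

|+x⟩ = (|0⟩ + |1⟩)/√2, so ⟨+x|ψ⟩ = (-2i) / (√2·√12).
P = |-2i|² / 24 = 4/24.

0.167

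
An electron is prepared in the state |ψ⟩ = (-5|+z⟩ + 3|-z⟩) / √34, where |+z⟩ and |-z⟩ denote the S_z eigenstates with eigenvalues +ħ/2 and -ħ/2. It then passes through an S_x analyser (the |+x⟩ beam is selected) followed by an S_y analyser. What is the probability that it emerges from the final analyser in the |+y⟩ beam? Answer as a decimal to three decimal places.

First analyser (S_x): P(|+x⟩) = |⟨+x|ψ⟩|² = 4/68.
After stage 1 the state is |+x⟩; P(|+y⟩) = |⟨+y|+x⟩|² = 1/2.
Joint probability = 4/68 × 1/2 = 0.029.

0.029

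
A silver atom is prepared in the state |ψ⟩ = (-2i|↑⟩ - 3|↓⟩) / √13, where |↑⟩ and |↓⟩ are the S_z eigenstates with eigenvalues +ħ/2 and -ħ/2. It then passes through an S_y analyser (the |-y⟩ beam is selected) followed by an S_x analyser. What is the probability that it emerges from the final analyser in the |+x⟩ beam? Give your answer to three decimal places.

0.481

First analyser (S_y): P(|-y⟩) = |⟨-y|ψ⟩|² = 25/26.
After stage 1 the state is |-y⟩; P(|+x⟩) = |⟨+x|-y⟩|² = 1/2.
Joint probability = 25/26 × 1/2 = 0.481.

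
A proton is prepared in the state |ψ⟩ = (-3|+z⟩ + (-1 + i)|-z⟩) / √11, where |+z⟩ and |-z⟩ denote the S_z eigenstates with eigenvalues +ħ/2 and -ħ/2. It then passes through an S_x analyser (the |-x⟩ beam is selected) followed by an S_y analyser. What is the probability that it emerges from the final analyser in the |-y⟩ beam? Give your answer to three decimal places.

0.114

First analyser (S_x): P(|-x⟩) = |⟨-x|ψ⟩|² = 5/22.
After stage 1 the state is |-x⟩; P(|-y⟩) = |⟨-y|-x⟩|² = 1/2.
Joint probability = 5/22 × 1/2 = 0.114.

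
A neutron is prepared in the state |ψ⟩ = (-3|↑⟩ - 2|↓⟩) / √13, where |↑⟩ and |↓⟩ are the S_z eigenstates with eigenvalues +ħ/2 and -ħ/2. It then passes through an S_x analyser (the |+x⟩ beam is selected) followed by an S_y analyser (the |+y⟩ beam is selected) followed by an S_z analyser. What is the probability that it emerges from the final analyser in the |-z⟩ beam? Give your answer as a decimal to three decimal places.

0.240

First analyser (S_x): P(|+x⟩) = |⟨+x|ψ⟩|² = 25/26.
After stage 1 the state is |+x⟩; P(|+y⟩) = |⟨+y|+x⟩|² = 1/2.
After stage 2 the state is |+y⟩; P(|-z⟩) = |⟨-z|+y⟩|² = 1/2.
Joint probability = 25/26 × 1/2 × 1/2 = 0.240.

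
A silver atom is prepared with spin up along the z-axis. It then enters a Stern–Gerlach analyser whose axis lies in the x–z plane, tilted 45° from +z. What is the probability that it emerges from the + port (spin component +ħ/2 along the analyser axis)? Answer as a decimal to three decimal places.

0.854

For spin-½, the probability of finding spin-up along an axis at angle θ to the initial spin direction is cos²(θ/2); spin-down is sin²(θ/2).
θ = 45°, so P = cos²(22.5°) ≈ 0.854.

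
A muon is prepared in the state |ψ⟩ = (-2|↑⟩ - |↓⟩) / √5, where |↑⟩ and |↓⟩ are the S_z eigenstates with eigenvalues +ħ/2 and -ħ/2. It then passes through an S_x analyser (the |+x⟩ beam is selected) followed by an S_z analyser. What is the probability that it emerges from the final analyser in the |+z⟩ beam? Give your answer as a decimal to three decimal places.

0.450

First analyser (S_x): P(|+x⟩) = |⟨+x|ψ⟩|² = 9/10.
After stage 1 the state is |+x⟩; P(|+z⟩) = |⟨+z|+x⟩|² = 1/2.
Joint probability = 9/10 × 1/2 = 0.450.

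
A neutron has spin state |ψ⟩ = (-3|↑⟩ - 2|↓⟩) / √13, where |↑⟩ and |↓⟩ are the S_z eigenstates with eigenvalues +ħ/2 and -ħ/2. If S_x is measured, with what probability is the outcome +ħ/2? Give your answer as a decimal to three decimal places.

0.962

|+x⟩ = (|↑⟩ + |↓⟩)/√2, so ⟨+x|ψ⟩ = (-5) / (√2·√13).
P = |-5|² / 26 = 25/26.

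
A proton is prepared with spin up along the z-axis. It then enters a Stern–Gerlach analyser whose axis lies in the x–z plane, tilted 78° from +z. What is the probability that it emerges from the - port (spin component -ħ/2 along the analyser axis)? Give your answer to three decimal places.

For spin-½, the probability of finding spin-up along an axis at angle θ to the initial spin direction is cos²(θ/2); spin-down is sin²(θ/2).
θ = 78°, so P = sin²(39°) ≈ 0.396.

0.396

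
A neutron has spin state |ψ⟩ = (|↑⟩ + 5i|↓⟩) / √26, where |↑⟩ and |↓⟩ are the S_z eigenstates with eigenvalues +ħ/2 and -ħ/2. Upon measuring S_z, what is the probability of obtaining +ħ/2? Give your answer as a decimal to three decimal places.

The +ħ/2 outcome corresponds to |↑⟩. Its amplitude in |ψ⟩ is 1/√26.
P = |1|² / 26 = 1/26.

0.038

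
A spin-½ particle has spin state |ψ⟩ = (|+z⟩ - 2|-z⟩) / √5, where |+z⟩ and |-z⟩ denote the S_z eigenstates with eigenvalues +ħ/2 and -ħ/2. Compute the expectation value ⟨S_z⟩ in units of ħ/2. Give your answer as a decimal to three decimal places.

-0.600

⟨σ_z⟩ = |a|² - |b|² divided by |a|²+|b|², with a, b the |+z⟩, |-z⟩ amplitudes.
= (1 - 4)/5 = -3/5.
⟨S_z⟩ = (ħ/2)·⟨σ_z⟩.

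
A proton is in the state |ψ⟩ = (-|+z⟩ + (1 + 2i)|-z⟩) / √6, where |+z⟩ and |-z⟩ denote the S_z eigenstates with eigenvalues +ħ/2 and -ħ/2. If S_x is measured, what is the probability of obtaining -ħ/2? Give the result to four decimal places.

|-x⟩ = (|+z⟩ - |-z⟩)/√2, so ⟨-x|ψ⟩ = (-2 - 2i) / (√2·√6).
P = |-2 - 2i|² / 12 = 8/12.

0.6667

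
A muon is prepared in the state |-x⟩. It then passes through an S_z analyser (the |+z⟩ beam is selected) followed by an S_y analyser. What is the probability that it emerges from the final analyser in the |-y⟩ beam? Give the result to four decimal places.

0.2500

First analyser (S_z): from |-x⟩, P(|+z⟩) = 1/2.
After stage 1 the state is |+z⟩; P(|-y⟩) = |⟨-y|+z⟩|² = 1/2.
Joint probability = 1/2 × 1/2 = 0.2500.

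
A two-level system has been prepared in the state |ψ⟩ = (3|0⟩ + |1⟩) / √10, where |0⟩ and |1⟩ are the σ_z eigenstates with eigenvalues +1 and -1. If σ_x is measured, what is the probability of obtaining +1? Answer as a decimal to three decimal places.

|+x⟩ = (|0⟩ + |1⟩)/√2, so ⟨+x|ψ⟩ = (4) / (√2·√10).
P = |4|² / 20 = 16/20.

0.800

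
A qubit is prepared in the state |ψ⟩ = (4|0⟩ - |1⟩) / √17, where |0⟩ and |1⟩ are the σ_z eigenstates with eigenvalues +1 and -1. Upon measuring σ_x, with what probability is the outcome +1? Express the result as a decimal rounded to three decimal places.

|+x⟩ = (|0⟩ + |1⟩)/√2, so ⟨+x|ψ⟩ = (3) / (√2·√17).
P = |3|² / 34 = 9/34.

0.265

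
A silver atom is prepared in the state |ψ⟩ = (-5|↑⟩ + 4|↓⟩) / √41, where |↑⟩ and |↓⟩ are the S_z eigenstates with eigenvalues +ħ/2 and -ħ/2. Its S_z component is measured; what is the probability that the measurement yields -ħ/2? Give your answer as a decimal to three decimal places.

The -ħ/2 outcome corresponds to |↓⟩. Its amplitude in |ψ⟩ is 4/√41.
P = |4|² / 41 = 16/41.

0.390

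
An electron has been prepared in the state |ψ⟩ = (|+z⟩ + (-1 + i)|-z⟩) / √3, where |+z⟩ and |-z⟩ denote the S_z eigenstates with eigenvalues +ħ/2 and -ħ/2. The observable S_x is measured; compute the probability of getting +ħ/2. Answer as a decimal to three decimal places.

0.167

|+x⟩ = (|+z⟩ + |-z⟩)/√2, so ⟨+x|ψ⟩ = (i) / (√2·√3).
P = |i|² / 6 = 1/6.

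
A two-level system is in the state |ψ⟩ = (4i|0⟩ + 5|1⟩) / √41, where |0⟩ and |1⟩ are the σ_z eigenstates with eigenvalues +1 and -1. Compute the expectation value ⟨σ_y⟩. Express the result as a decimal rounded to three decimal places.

-0.976

⟨σ_y⟩ = 2 Im(a* b)/(|a|²+|b|²) with a = 4i, b = 5.
a* b = -20i, so ⟨σ_y⟩ = -40/41.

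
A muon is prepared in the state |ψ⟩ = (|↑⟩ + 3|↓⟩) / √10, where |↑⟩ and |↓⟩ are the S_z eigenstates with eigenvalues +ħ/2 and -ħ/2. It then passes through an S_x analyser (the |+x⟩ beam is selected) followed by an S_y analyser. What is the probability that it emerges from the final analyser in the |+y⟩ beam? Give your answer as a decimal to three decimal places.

First analyser (S_x): P(|+x⟩) = |⟨+x|ψ⟩|² = 16/20.
After stage 1 the state is |+x⟩; P(|+y⟩) = |⟨+y|+x⟩|² = 1/2.
Joint probability = 16/20 × 1/2 = 0.400.

0.400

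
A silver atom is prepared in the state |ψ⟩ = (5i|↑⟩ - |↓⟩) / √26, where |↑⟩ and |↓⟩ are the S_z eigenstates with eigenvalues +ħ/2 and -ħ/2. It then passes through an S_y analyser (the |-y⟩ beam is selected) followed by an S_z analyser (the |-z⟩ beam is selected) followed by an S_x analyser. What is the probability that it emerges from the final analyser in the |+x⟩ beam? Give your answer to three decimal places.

0.077

First analyser (S_y): P(|-y⟩) = |⟨-y|ψ⟩|² = 16/52.
After stage 1 the state is |-y⟩; P(|-z⟩) = |⟨-z|-y⟩|² = 1/2.
After stage 2 the state is |-z⟩; P(|+x⟩) = |⟨+x|-z⟩|² = 1/2.
Joint probability = 16/52 × 1/2 × 1/2 = 0.077.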